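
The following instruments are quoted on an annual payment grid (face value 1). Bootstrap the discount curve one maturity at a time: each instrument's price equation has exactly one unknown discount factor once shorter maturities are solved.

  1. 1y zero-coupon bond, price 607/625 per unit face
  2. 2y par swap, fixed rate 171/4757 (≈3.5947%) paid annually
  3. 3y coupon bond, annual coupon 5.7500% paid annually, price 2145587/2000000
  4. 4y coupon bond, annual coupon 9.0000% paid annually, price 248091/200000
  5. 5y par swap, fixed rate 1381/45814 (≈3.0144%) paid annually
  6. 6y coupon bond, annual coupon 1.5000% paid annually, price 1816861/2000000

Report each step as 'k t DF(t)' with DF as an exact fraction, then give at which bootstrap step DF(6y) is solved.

1 1 607/625
2 2 2329/2500
3 3 911/1000
4 4 9057/10000
5 5 8619/10000
6 6 8273/10000
DF(6y) is solved at step 6

step 1 [1y] zero: DF = P = 607/625 ≈ 0.971200
step 2 [2y] swap r/1=171/4757: DF=(1 − 171/4757·(0.971200))/(1+171/4757) = 2329/2500 ≈ 0.931600
step 3 [3y] bond c/1=23/400: DF=(2145587/2000000 − 23/400·(0.971200+0.931600))/(1+23/400) = 911/1000 ≈ 0.911000
step 4 [4y] bond c/1=9/100: DF=(248091/200000 − 9/100·(0.971200+0.931600+0.911000))/(1+9/100) = 9057/10000 ≈ 0.905700
step 5 [5y] swap r/1=1381/45814: DF=(1 − 1381/45814·(0.971200+0.931600+0.911000+0.905700))/(1+1381/45814) = 8619/10000 ≈ 0.861900
step 6 [6y] bond c/1=3/200: DF=(1816861/2000000 − 3/200·(0.971200+0.931600+0.911000+0.905700+0.861900))/(1+3/200) = 8273/10000 ≈ 0.827300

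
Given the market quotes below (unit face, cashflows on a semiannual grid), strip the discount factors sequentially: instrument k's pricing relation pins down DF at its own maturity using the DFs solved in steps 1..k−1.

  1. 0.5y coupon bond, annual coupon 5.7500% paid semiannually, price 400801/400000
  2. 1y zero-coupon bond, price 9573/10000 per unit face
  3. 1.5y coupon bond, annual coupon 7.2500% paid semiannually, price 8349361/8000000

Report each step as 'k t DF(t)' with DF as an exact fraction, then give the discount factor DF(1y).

1 1/2 487/500
2 1 9573/10000
3 3/2 2349/2500
DF(1y) = 9573/10000 ≈ 0.957300

step 1 [0.5y] bond c/2=23/800: DF=(400801/400000 − 23/800·(0))/(1+23/800) = 487/500 ≈ 0.974000
step 2 [1y] zero: DF = P = 9573/10000 ≈ 0.957300
step 3 [1.5y] bond c/2=29/800: DF=(8349361/8000000 − 29/800·(0.974000+0.957300))/(1+29/800) = 2349/2500 ≈ 0.939600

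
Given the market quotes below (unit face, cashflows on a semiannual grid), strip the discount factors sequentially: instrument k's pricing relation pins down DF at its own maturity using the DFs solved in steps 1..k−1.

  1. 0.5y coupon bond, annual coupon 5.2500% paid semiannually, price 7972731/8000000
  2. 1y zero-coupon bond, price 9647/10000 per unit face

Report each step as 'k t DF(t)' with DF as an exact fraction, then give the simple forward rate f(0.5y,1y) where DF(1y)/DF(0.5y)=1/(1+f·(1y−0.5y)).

step 1 [0.5y] bond c/2=21/800: DF=(7972731/8000000 − 21/800·(0))/(1+21/800) = 9711/10000 ≈ 0.971100
step 2 [1y] zero: DF = P = 9647/10000 ≈ 0.964700

1 1/2 9711/10000
2 1 9647/10000
f(0.5y,1y) = ((9711/10000)/(9647/10000) − 1)/(1/2) = 128/9647 ≈ 1.3268%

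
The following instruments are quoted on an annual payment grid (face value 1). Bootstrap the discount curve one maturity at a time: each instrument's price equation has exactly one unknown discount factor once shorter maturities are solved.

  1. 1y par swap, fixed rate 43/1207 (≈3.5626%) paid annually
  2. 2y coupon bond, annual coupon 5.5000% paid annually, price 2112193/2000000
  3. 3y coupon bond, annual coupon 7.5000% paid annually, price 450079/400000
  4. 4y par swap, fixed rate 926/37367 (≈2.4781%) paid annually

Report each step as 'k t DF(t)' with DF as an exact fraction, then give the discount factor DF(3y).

step 1 [1y] swap r/1=43/1207: DF=(1 − 43/1207·(0))/(1+43/1207) = 1207/1250 ≈ 0.965600
step 2 [2y] bond c/1=11/200: DF=(2112193/2000000 − 11/200·(0.965600))/(1+11/200) = 9507/10000 ≈ 0.950700
step 3 [3y] bond c/1=3/40: DF=(450079/400000 − 3/40·(0.965600+0.950700))/(1+3/40) = 913/1000 ≈ 0.913000
step 4 [4y] swap r/1=926/37367: DF=(1 − 926/37367·(0.965600+0.950700+0.913000))/(1+926/37367) = 4537/5000 ≈ 0.907400

1 1 1207/1250
2 2 9507/10000
3 3 913/1000
4 4 4537/5000
DF(3y) = 913/1000 ≈ 0.913000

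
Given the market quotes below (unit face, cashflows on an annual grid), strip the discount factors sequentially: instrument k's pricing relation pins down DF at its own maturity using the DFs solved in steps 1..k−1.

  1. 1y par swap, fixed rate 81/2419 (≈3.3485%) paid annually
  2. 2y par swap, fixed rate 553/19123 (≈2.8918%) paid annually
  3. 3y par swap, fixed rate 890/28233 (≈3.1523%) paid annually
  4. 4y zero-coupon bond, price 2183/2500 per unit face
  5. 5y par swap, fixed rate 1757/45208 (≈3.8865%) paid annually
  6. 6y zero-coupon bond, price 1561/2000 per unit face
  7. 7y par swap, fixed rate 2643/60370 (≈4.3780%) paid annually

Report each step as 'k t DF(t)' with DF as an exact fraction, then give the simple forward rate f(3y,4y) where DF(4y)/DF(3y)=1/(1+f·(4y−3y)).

step 1 [1y] swap r/1=81/2419: DF=(1 − 81/2419·(0))/(1+81/2419) = 2419/2500 ≈ 0.967600
step 2 [2y] swap r/1=553/19123: DF=(1 − 553/19123·(0.967600))/(1+553/19123) = 9447/10000 ≈ 0.944700
step 3 [3y] swap r/1=890/28233: DF=(1 − 890/28233·(0.967600+0.944700))/(1+890/28233) = 911/1000 ≈ 0.911000
step 4 [4y] zero: DF = P = 2183/2500 ≈ 0.873200
step 5 [5y] swap r/1=1757/45208: DF=(1 − 1757/45208·(0.967600+0.944700+0.911000+0.873200))/(1+1757/45208) = 8243/10000 ≈ 0.824300
step 6 [6y] zero: DF = P = 1561/2000 ≈ 0.780500
step 7 [7y] swap r/1=2643/60370: DF=(1 − 2643/60370·(0.967600+0.944700+0.911000+0.873200+0.824300+0.780500))/(1+2643/60370) = 7357/10000 ≈ 0.735700

1 1 2419/2500
2 2 9447/10000
3 3 911/1000
4 4 2183/2500
5 5 8243/10000
6 6 1561/2000
7 7 7357/10000
f(3y,4y) = ((911/1000)/(2183/2500) − 1)/(1) = 189/4366 ≈ 4.3289%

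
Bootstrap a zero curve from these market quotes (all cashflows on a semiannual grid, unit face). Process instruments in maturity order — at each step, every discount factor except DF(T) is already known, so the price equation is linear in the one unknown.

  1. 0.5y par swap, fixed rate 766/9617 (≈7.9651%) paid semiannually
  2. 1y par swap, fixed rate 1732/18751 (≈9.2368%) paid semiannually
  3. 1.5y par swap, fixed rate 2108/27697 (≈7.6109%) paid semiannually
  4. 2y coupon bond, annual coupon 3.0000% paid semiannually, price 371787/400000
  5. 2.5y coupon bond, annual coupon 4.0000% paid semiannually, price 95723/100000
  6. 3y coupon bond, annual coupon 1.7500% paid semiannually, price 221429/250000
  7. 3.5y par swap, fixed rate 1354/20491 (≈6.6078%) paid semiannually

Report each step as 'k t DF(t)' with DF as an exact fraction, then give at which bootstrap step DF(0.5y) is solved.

1 1/2 9617/10000
2 1 4567/5000
3 3/2 4473/5000
4 2 2187/2500
5 5/2 867/1000
6 3 8389/10000
7 7/2 7969/10000
DF(0.5y) is solved at step 1

step 1 [0.5y] swap r/2=383/9617: DF=(1 − 383/9617·(0))/(1+383/9617) = 9617/10000 ≈ 0.961700
step 2 [1y] swap r/2=866/18751: DF=(1 − 866/18751·(0.961700))/(1+866/18751) = 4567/5000 ≈ 0.913400
step 3 [1.5y] swap r/2=1054/27697: DF=(1 − 1054/27697·(0.961700+0.913400))/(1+1054/27697) = 4473/5000 ≈ 0.894600
step 4 [2y] bond c/2=3/200: DF=(371787/400000 − 3/200·(0.961700+0.913400+0.894600))/(1+3/200) = 2187/2500 ≈ 0.874800
step 5 [2.5y] bond c/2=1/50: DF=(95723/100000 − 1/50·(0.961700+0.913400+0.894600+0.874800))/(1+1/50) = 867/1000 ≈ 0.867000
step 6 [3y] bond c/2=7/800: DF=(221429/250000 − 7/800·(0.961700+0.913400+0.894600+0.874800+0.867000))/(1+7/800) = 8389/10000 ≈ 0.838900
step 7 [3.5y] swap r/2=677/20491: DF=(1 − 677/20491·(0.961700+0.913400+0.894600+0.874800+0.867000+0.838900))/(1+677/20491) = 7969/10000 ≈ 0.796900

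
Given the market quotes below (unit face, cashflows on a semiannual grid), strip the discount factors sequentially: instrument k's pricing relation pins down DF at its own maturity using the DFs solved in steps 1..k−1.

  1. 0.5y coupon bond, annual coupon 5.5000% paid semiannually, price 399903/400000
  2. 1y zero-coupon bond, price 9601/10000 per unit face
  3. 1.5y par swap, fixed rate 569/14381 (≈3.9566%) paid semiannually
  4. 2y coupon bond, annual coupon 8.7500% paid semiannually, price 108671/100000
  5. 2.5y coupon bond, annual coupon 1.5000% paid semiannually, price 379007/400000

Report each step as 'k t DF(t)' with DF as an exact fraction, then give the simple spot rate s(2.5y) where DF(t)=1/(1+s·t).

1 1/2 973/1000
2 1 9601/10000
3 3/2 9431/10000
4 2 4603/5000
5 5/2 4561/5000
s(2.5y) = (1/(4561/5000) − 1)/(5/2) = 878/22805 ≈ 3.8500%

step 1 [0.5y] bond c/2=11/400: DF=(399903/400000 − 11/400·(0))/(1+11/400) = 973/1000 ≈ 0.973000
step 2 [1y] zero: DF = P = 9601/10000 ≈ 0.960100
step 3 [1.5y] swap r/2=569/28762: DF=(1 − 569/28762·(0.973000+0.960100))/(1+569/28762) = 9431/10000 ≈ 0.943100
step 4 [2y] bond c/2=7/160: DF=(108671/100000 − 7/160·(0.973000+0.960100+0.943100))/(1+7/160) = 4603/5000 ≈ 0.920600
step 5 [2.5y] bond c/2=3/400: DF=(379007/400000 − 3/400·(0.973000+0.960100+0.943100+0.920600))/(1+3/400) = 4561/5000 ≈ 0.912200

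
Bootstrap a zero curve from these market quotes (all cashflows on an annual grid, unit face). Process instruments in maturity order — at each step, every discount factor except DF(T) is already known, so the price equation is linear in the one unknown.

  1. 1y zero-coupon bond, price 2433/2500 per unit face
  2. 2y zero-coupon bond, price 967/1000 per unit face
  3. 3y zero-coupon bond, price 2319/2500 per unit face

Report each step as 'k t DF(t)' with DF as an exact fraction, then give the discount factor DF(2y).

1 1 2433/2500
2 2 967/1000
3 3 2319/2500
DF(2y) = 967/1000 ≈ 0.967000

step 1 [1y] zero: DF = P = 2433/2500 ≈ 0.973200
step 2 [2y] zero: DF = P = 967/1000 ≈ 0.967000
step 3 [3y] zero: DF = P = 2319/2500 ≈ 0.927600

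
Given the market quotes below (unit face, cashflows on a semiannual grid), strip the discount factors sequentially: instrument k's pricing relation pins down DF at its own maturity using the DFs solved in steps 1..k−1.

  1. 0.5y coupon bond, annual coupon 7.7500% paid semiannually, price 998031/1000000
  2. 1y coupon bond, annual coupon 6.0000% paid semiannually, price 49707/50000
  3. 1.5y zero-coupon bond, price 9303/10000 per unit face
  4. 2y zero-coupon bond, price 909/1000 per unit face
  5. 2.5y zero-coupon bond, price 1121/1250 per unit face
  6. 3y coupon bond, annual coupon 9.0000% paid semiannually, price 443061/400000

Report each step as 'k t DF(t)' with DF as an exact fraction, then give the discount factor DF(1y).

step 1 [0.5y] bond c/2=31/800: DF=(998031/1000000 − 31/800·(0))/(1+31/800) = 1201/1250 ≈ 0.960800
step 2 [1y] bond c/2=3/100: DF=(49707/50000 − 3/100·(0.960800))/(1+3/100) = 2343/2500 ≈ 0.937200
step 3 [1.5y] zero: DF = P = 9303/10000 ≈ 0.930300
step 4 [2y] zero: DF = P = 909/1000 ≈ 0.909000
step 5 [2.5y] zero: DF = P = 1121/1250 ≈ 0.896800
step 6 [3y] bond c/2=9/200: DF=(443061/400000 − 9/200·(0.960800+0.937200+0.930300+0.909000+0.896800))/(1+9/200) = 2151/2500 ≈ 0.860400

1 1/2 1201/1250
2 1 2343/2500
3 3/2 9303/10000
4 2 909/1000
5 5/2 1121/1250
6 3 2151/2500
DF(1y) = 2343/2500 ≈ 0.937200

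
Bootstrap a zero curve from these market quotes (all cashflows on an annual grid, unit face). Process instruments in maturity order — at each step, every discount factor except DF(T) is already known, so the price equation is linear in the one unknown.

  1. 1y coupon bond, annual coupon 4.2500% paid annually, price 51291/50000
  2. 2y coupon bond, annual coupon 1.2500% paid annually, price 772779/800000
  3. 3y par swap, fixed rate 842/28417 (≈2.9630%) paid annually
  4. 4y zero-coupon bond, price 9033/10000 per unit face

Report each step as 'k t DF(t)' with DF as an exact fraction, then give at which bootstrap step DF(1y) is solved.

step 1 [1y] bond c/1=17/400: DF=(51291/50000 − 17/400·(0))/(1+17/400) = 123/125 ≈ 0.984000
step 2 [2y] bond c/1=1/80: DF=(772779/800000 − 1/80·(0.984000))/(1+1/80) = 9419/10000 ≈ 0.941900
step 3 [3y] swap r/1=842/28417: DF=(1 − 842/28417·(0.984000+0.941900))/(1+842/28417) = 4579/5000 ≈ 0.915800
step 4 [4y] zero: DF = P = 9033/10000 ≈ 0.903300

1 1 123/125
2 2 9419/10000
3 3 4579/5000
4 4 9033/10000
DF(1y) is solved at step 1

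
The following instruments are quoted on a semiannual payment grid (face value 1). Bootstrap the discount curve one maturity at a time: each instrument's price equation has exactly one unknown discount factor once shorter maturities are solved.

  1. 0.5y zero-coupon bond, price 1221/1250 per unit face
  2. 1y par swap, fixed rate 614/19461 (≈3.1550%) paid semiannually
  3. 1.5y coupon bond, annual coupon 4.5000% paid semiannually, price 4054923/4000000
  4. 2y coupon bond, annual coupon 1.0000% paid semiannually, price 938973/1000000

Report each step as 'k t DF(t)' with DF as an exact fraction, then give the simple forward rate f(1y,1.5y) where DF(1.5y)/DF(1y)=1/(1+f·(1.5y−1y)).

1 1/2 1221/1250
2 1 9693/10000
3 3/2 4743/5000
4 2 9199/10000
f(1y,1.5y) = ((9693/10000)/(4743/5000) − 1)/(1/2) = 23/527 ≈ 4.3643%

step 1 [0.5y] zero: DF = P = 1221/1250 ≈ 0.976800
step 2 [1y] swap r/2=307/19461: DF=(1 − 307/19461·(0.976800))/(1+307/19461) = 9693/10000 ≈ 0.969300
step 3 [1.5y] bond c/2=9/400: DF=(4054923/4000000 − 9/400·(0.976800+0.969300))/(1+9/400) = 4743/5000 ≈ 0.948600
step 4 [2y] bond c/2=1/200: DF=(938973/1000000 − 1/200·(0.976800+0.969300+0.948600))/(1+1/200) = 9199/10000 ≈ 0.919900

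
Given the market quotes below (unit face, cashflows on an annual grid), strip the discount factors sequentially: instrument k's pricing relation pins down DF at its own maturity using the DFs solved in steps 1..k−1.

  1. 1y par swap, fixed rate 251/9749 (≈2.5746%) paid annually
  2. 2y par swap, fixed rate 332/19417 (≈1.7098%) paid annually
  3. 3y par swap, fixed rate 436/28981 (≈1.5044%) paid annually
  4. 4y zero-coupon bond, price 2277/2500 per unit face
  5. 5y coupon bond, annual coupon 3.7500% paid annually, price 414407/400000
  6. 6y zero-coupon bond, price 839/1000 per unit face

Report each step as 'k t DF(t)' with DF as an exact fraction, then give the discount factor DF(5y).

step 1 [1y] swap r/1=251/9749: DF=(1 − 251/9749·(0))/(1+251/9749) = 9749/10000 ≈ 0.974900
step 2 [2y] swap r/1=332/19417: DF=(1 − 332/19417·(0.974900))/(1+332/19417) = 2417/2500 ≈ 0.966800
step 3 [3y] swap r/1=436/28981: DF=(1 − 436/28981·(0.974900+0.966800))/(1+436/28981) = 2391/2500 ≈ 0.956400
step 4 [4y] zero: DF = P = 2277/2500 ≈ 0.910800
step 5 [5y] bond c/1=3/80: DF=(414407/400000 − 3/80·(0.974900+0.966800+0.956400+0.910800))/(1+3/80) = 8609/10000 ≈ 0.860900
step 6 [6y] zero: DF = P = 839/1000 ≈ 0.839000

1 1 9749/10000
2 2 2417/2500
3 3 2391/2500
4 4 2277/2500
5 5 8609/10000
6 6 839/1000
DF(5y) = 8609/10000 ≈ 0.860900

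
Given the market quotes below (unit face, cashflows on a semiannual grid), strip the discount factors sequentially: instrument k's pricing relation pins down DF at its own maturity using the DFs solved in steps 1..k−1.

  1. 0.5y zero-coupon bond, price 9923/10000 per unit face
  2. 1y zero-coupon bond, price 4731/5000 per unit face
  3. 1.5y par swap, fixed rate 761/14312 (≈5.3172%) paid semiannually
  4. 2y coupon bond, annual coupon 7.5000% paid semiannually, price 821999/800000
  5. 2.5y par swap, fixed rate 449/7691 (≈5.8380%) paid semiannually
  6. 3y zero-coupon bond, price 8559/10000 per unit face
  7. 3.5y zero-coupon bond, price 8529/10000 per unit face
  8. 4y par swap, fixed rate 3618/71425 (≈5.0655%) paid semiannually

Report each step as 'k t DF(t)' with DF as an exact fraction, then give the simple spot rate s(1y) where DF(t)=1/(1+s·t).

step 1 [0.5y] zero: DF = P = 9923/10000 ≈ 0.992300
step 2 [1y] zero: DF = P = 4731/5000 ≈ 0.946200
step 3 [1.5y] swap r/2=761/28624: DF=(1 − 761/28624·(0.992300+0.946200))/(1+761/28624) = 9239/10000 ≈ 0.923900
step 4 [2y] bond c/2=3/80: DF=(821999/800000 − 3/80·(0.992300+0.946200+0.923900))/(1+3/80) = 8869/10000 ≈ 0.886900
step 5 [2.5y] swap r/2=449/15382: DF=(1 − 449/15382·(0.992300+0.946200+0.923900+0.886900))/(1+449/15382) = 8653/10000 ≈ 0.865300
step 6 [3y] zero: DF = P = 8559/10000 ≈ 0.855900
step 7 [3.5y] zero: DF = P = 8529/10000 ≈ 0.852900
step 8 [4y] swap r/2=1809/71425: DF=(1 − 1809/71425·(0.992300+0.946200+0.923900+0.886900+0.865300+0.855900+0.852900))/(1+1809/71425) = 8191/10000 ≈ 0.819100

1 1/2 9923/10000
2 1 4731/5000
3 3/2 9239/10000
4 2 8869/10000
5 5/2 8653/10000
6 3 8559/10000
7 7/2 8529/10000
8 4 8191/10000
s(1y) = (1/(4731/5000) − 1)/(1) = 269/4731 ≈ 5.6859%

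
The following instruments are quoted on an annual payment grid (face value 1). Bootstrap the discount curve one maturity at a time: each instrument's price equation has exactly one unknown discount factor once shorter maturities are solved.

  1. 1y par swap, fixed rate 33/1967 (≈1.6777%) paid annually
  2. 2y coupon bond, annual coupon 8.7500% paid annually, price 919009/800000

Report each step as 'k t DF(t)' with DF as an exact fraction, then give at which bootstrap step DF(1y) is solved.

step 1 [1y] swap r/1=33/1967: DF=(1 − 33/1967·(0))/(1+33/1967) = 1967/2000 ≈ 0.983500
step 2 [2y] bond c/1=7/80: DF=(919009/800000 − 7/80·(0.983500))/(1+7/80) = 2443/2500 ≈ 0.977200

1 1 1967/2000
2 2 2443/2500
DF(1y) is solved at step 1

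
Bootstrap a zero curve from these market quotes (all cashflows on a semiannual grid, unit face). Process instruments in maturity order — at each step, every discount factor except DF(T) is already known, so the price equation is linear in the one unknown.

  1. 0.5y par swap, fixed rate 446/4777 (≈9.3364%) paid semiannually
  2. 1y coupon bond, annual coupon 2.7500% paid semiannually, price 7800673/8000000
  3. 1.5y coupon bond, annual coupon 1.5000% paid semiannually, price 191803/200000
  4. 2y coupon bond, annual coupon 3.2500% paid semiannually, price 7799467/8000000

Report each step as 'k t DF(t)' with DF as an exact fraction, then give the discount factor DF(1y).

1 1/2 4777/5000
2 1 9489/10000
3 3/2 9377/10000
4 2 9139/10000
DF(1y) = 9489/10000 ≈ 0.948900

step 1 [0.5y] swap r/2=223/4777: DF=(1 − 223/4777·(0))/(1+223/4777) = 4777/5000 ≈ 0.955400
step 2 [1y] bond c/2=11/800: DF=(7800673/8000000 − 11/800·(0.955400))/(1+11/800) = 9489/10000 ≈ 0.948900
step 3 [1.5y] bond c/2=3/400: DF=(191803/200000 − 3/400·(0.955400+0.948900))/(1+3/400) = 9377/10000 ≈ 0.937700
step 4 [2y] bond c/2=13/800: DF=(7799467/8000000 − 13/800·(0.955400+0.948900+0.937700))/(1+13/800) = 9139/10000 ≈ 0.913900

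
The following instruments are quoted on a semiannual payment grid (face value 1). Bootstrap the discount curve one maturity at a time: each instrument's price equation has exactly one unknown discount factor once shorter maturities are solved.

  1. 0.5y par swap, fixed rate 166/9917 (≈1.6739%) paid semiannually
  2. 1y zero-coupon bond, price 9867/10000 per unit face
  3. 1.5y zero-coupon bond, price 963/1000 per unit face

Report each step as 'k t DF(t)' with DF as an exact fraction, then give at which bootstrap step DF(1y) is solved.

step 1 [0.5y] swap r/2=83/9917: DF=(1 − 83/9917·(0))/(1+83/9917) = 9917/10000 ≈ 0.991700
step 2 [1y] zero: DF = P = 9867/10000 ≈ 0.986700
step 3 [1.5y] zero: DF = P = 963/1000 ≈ 0.963000

1 1/2 9917/10000
2 1 9867/10000
3 3/2 963/1000
DF(1y) is solved at step 2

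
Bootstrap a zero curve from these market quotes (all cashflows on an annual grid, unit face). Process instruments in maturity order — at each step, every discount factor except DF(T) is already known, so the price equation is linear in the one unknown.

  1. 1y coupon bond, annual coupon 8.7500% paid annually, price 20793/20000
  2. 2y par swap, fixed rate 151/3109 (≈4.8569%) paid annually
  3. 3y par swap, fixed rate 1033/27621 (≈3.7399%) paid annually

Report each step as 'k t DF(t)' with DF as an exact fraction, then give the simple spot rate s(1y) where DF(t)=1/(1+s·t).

step 1 [1y] bond c/1=7/80: DF=(20793/20000 − 7/80·(0))/(1+7/80) = 239/250 ≈ 0.956000
step 2 [2y] swap r/1=151/3109: DF=(1 − 151/3109·(0.956000))/(1+151/3109) = 4547/5000 ≈ 0.909400
step 3 [3y] swap r/1=1033/27621: DF=(1 − 1033/27621·(0.956000+0.909400))/(1+1033/27621) = 8967/10000 ≈ 0.896700

1 1 239/250
2 2 4547/5000
3 3 8967/10000
s(1y) = (1/(239/250) − 1)/(1) = 11/239 ≈ 4.6025%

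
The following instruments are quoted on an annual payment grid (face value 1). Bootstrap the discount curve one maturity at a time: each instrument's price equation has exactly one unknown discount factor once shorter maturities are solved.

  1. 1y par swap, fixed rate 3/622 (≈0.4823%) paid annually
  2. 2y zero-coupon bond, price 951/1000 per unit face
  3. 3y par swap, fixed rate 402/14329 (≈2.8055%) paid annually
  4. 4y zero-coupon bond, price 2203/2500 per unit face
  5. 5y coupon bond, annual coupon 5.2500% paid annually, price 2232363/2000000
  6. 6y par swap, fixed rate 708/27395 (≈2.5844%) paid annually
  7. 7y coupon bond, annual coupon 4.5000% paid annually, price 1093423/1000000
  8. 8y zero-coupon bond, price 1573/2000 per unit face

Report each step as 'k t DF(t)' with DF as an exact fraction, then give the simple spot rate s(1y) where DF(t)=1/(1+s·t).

step 1 [1y] swap r/1=3/622: DF=(1 − 3/622·(0))/(1+3/622) = 622/625 ≈ 0.995200
step 2 [2y] zero: DF = P = 951/1000 ≈ 0.951000
step 3 [3y] swap r/1=402/14329: DF=(1 − 402/14329·(0.995200+0.951000))/(1+402/14329) = 2299/2500 ≈ 0.919600
step 4 [4y] zero: DF = P = 2203/2500 ≈ 0.881200
step 5 [5y] bond c/1=21/400: DF=(2232363/2000000 − 21/400·(0.995200+0.951000+0.919600+0.881200))/(1+21/400) = 546/625 ≈ 0.873600
step 6 [6y] swap r/1=708/27395: DF=(1 − 708/27395·(0.995200+0.951000+0.919600+0.881200+0.873600))/(1+708/27395) = 1073/1250 ≈ 0.858400
step 7 [7y] bond c/1=9/200: DF=(1093423/1000000 − 9/200·(0.995200+0.951000+0.919600+0.881200+0.873600+0.858400))/(1+9/200) = 1013/1250 ≈ 0.810400
step 8 [8y] zero: DF = P = 1573/2000 ≈ 0.786500

1 1 622/625
2 2 951/1000
3 3 2299/2500
4 4 2203/2500
5 5 546/625
6 6 1073/1250
7 7 1013/1250
8 8 1573/2000
s(1y) = (1/(622/625) − 1)/(1) = 3/622 ≈ 0.4823%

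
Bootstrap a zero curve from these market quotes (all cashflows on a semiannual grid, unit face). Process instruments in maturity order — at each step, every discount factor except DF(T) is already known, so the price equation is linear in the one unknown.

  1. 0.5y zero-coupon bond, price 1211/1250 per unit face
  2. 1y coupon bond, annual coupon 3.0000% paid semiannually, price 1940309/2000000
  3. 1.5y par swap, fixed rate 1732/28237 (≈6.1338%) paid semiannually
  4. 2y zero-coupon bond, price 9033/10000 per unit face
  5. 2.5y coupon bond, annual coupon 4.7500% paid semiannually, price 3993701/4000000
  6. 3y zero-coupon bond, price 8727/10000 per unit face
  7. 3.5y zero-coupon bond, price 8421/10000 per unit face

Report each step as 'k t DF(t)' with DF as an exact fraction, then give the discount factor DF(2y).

step 1 [0.5y] zero: DF = P = 1211/1250 ≈ 0.968800
step 2 [1y] bond c/2=3/200: DF=(1940309/2000000 − 3/200·(0.968800))/(1+3/200) = 1883/2000 ≈ 0.941500
step 3 [1.5y] swap r/2=866/28237: DF=(1 − 866/28237·(0.968800+0.941500))/(1+866/28237) = 4567/5000 ≈ 0.913400
step 4 [2y] zero: DF = P = 9033/10000 ≈ 0.903300
step 5 [2.5y] bond c/2=19/800: DF=(3993701/4000000 − 19/800·(0.968800+0.941500+0.913400+0.903300))/(1+19/800) = 1111/1250 ≈ 0.888800
step 6 [3y] zero: DF = P = 8727/10000 ≈ 0.872700
step 7 [3.5y] zero: DF = P = 8421/10000 ≈ 0.842100

1 1/2 1211/1250
2 1 1883/2000
3 3/2 4567/5000
4 2 9033/10000
5 5/2 1111/1250
6 3 8727/10000
7 7/2 8421/10000
DF(2y) = 9033/10000 ≈ 0.903300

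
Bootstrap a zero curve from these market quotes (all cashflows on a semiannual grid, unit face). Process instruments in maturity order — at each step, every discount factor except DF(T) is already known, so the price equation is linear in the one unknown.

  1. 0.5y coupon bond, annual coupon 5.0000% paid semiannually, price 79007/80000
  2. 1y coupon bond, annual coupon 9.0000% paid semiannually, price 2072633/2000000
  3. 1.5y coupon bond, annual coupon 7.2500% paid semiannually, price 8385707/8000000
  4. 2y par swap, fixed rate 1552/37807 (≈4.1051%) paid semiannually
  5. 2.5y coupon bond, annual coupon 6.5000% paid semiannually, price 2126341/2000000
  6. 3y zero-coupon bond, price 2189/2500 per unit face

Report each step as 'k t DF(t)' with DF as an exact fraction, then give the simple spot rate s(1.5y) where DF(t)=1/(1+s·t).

1 1/2 1927/2000
2 1 4751/5000
3 3/2 4723/5000
4 2 1153/1250
5 5/2 9107/10000
6 3 2189/2500
s(1.5y) = (1/(4723/5000) − 1)/(3/2) = 554/14169 ≈ 3.9099%

step 1 [0.5y] bond c/2=1/40: DF=(79007/80000 − 1/40·(0))/(1+1/40) = 1927/2000 ≈ 0.963500
step 2 [1y] bond c/2=9/200: DF=(2072633/2000000 − 9/200·(0.963500))/(1+9/200) = 4751/5000 ≈ 0.950200
step 3 [1.5y] bond c/2=29/800: DF=(8385707/8000000 − 29/800·(0.963500+0.950200))/(1+29/800) = 4723/5000 ≈ 0.944600
step 4 [2y] swap r/2=776/37807: DF=(1 − 776/37807·(0.963500+0.950200+0.944600))/(1+776/37807) = 1153/1250 ≈ 0.922400
step 5 [2.5y] bond c/2=13/400: DF=(2126341/2000000 − 13/400·(0.963500+0.950200+0.944600+0.922400))/(1+13/400) = 9107/10000 ≈ 0.910700
step 6 [3y] zero: DF = P = 2189/2500 ≈ 0.875600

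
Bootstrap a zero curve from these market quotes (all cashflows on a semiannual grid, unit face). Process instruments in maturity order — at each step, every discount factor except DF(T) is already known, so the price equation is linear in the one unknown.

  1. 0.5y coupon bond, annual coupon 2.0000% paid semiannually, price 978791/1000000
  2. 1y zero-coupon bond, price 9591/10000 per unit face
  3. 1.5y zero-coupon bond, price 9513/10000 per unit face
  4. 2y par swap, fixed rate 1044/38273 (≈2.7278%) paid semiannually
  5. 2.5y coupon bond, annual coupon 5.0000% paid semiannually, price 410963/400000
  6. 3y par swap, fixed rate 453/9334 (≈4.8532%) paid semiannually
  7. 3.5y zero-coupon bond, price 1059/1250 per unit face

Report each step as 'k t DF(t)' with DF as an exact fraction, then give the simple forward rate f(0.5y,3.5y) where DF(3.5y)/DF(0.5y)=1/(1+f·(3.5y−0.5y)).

1 1/2 9691/10000
2 1 9591/10000
3 3/2 9513/10000
4 2 4739/5000
5 5/2 909/1000
6 3 8641/10000
7 7/2 1059/1250
f(0.5y,3.5y) = ((9691/10000)/(1059/1250) − 1)/(3) = 1219/25416 ≈ 4.7962%

step 1 [0.5y] bond c/2=1/100: DF=(978791/1000000 − 1/100·(0))/(1+1/100) = 9691/10000 ≈ 0.969100
step 2 [1y] zero: DF = P = 9591/10000 ≈ 0.959100
step 3 [1.5y] zero: DF = P = 9513/10000 ≈ 0.951300
step 4 [2y] swap r/2=522/38273: DF=(1 − 522/38273·(0.969100+0.959100+0.951300))/(1+522/38273) = 4739/5000 ≈ 0.947800
step 5 [2.5y] bond c/2=1/40: DF=(410963/400000 − 1/40·(0.969100+0.959100+0.951300+0.947800))/(1+1/40) = 909/1000 ≈ 0.909000
step 6 [3y] swap r/2=453/18668: DF=(1 − 453/18668·(0.969100+0.959100+0.951300+0.947800+0.909000))/(1+453/18668) = 8641/10000 ≈ 0.864100
step 7 [3.5y] zero: DF = P = 1059/1250 ≈ 0.847200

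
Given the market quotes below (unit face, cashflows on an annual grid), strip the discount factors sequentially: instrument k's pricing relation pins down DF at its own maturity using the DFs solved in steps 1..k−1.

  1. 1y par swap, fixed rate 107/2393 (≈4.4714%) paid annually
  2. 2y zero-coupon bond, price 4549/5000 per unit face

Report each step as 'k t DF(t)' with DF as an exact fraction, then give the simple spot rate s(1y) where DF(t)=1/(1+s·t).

1 1 2393/2500
2 2 4549/5000
s(1y) = (1/(2393/2500) − 1)/(1) = 107/2393 ≈ 4.4714%

step 1 [1y] swap r/1=107/2393: DF=(1 − 107/2393·(0))/(1+107/2393) = 2393/2500 ≈ 0.957200
step 2 [2y] zero: DF = P = 4549/5000 ≈ 0.909800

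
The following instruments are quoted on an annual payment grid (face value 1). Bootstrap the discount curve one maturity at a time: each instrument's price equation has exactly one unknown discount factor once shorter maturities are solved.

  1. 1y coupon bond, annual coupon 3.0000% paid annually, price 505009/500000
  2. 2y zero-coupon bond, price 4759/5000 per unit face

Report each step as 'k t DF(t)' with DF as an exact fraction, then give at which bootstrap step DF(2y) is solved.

step 1 [1y] bond c/1=3/100: DF=(505009/500000 − 3/100·(0))/(1+3/100) = 4903/5000 ≈ 0.980600
step 2 [2y] zero: DF = P = 4759/5000 ≈ 0.951800

1 1 4903/5000
2 2 4759/5000
DF(2y) is solved at step 2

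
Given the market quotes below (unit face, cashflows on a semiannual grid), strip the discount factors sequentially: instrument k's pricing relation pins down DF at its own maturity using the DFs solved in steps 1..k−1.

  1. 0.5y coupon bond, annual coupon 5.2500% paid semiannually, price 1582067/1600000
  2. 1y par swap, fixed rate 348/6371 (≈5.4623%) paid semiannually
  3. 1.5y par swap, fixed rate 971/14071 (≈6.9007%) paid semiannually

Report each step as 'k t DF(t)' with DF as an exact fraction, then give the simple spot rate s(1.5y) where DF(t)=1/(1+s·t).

1 1/2 1927/2000
2 1 4739/5000
3 3/2 9029/10000
s(1.5y) = (1/(9029/10000) − 1)/(3/2) = 1942/27087 ≈ 7.1695%

step 1 [0.5y] bond c/2=21/800: DF=(1582067/1600000 − 21/800·(0))/(1+21/800) = 1927/2000 ≈ 0.963500
step 2 [1y] swap r/2=174/6371: DF=(1 − 174/6371·(0.963500))/(1+174/6371) = 4739/5000 ≈ 0.947800
step 3 [1.5y] swap r/2=971/28142: DF=(1 − 971/28142·(0.963500+0.947800))/(1+971/28142) = 9029/10000 ≈ 0.902900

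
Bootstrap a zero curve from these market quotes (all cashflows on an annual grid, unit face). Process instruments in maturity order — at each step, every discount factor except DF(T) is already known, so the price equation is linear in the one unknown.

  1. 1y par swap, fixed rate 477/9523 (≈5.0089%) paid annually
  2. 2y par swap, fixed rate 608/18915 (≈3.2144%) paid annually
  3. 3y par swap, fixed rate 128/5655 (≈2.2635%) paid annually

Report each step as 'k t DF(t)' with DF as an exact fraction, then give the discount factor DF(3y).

step 1 [1y] swap r/1=477/9523: DF=(1 − 477/9523·(0))/(1+477/9523) = 9523/10000 ≈ 0.952300
step 2 [2y] swap r/1=608/18915: DF=(1 − 608/18915·(0.952300))/(1+608/18915) = 587/625 ≈ 0.939200
step 3 [3y] swap r/1=128/5655: DF=(1 − 128/5655·(0.952300+0.939200))/(1+128/5655) = 117/125 ≈ 0.936000

1 1 9523/10000
2 2 587/625
3 3 117/125
DF(3y) = 117/125 ≈ 0.936000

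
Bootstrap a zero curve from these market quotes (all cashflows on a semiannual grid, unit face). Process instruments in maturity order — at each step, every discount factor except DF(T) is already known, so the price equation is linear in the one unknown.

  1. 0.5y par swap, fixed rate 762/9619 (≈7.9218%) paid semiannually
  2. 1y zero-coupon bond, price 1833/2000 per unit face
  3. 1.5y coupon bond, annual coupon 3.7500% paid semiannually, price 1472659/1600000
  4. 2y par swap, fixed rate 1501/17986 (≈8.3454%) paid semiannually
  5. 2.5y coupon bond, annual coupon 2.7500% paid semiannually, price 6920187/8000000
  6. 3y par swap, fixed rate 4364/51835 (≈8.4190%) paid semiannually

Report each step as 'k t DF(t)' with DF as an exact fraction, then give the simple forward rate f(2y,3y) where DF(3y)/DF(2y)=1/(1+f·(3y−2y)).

step 1 [0.5y] swap r/2=381/9619: DF=(1 − 381/9619·(0))/(1+381/9619) = 9619/10000 ≈ 0.961900
step 2 [1y] zero: DF = P = 1833/2000 ≈ 0.916500
step 3 [1.5y] bond c/2=3/160: DF=(1472659/1600000 − 3/160·(0.961900+0.916500))/(1+3/160) = 8689/10000 ≈ 0.868900
step 4 [2y] swap r/2=1501/35972: DF=(1 − 1501/35972·(0.961900+0.916500+0.868900))/(1+1501/35972) = 8499/10000 ≈ 0.849900
step 5 [2.5y] bond c/2=11/800: DF=(6920187/8000000 − 11/800·(0.961900+0.916500+0.868900+0.849900))/(1+11/800) = 1609/2000 ≈ 0.804500
step 6 [3y] swap r/2=2182/51835: DF=(1 − 2182/51835·(0.961900+0.916500+0.868900+0.849900+0.804500))/(1+2182/51835) = 3909/5000 ≈ 0.781800

1 1/2 9619/10000
2 1 1833/2000
3 3/2 8689/10000
4 2 8499/10000
5 5/2 1609/2000
6 3 3909/5000
f(2y,3y) = ((8499/10000)/(3909/5000) − 1)/(1) = 227/2606 ≈ 8.7107%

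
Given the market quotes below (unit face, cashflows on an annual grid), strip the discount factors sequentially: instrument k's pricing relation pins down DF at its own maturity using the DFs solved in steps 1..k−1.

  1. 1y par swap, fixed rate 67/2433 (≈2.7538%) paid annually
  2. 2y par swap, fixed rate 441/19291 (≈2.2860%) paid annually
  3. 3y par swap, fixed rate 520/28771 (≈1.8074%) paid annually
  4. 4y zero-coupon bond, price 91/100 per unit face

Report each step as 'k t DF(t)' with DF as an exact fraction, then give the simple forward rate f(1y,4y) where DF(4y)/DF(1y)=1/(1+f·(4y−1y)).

step 1 [1y] swap r/1=67/2433: DF=(1 − 67/2433·(0))/(1+67/2433) = 2433/2500 ≈ 0.973200
step 2 [2y] swap r/1=441/19291: DF=(1 − 441/19291·(0.973200))/(1+441/19291) = 9559/10000 ≈ 0.955900
step 3 [3y] swap r/1=520/28771: DF=(1 − 520/28771·(0.973200+0.955900))/(1+520/28771) = 237/250 ≈ 0.948000
step 4 [4y] zero: DF = P = 91/100 ≈ 0.910000

1 1 2433/2500
2 2 9559/10000
3 3 237/250
4 4 91/100
f(1y,4y) = ((2433/2500)/(91/100) − 1)/(3) = 158/6825 ≈ 2.3150%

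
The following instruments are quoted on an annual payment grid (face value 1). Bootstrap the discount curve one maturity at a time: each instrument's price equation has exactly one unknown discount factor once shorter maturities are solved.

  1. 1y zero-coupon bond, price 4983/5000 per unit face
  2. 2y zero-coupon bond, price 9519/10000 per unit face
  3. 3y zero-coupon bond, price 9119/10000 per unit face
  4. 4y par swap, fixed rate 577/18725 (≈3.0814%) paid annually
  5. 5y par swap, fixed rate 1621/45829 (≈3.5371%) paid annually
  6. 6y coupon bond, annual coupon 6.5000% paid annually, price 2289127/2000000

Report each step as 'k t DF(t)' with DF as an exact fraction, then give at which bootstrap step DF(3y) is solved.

1 1 4983/5000
2 2 9519/10000
3 3 9119/10000
4 4 4423/5000
5 5 8379/10000
6 6 159/200
DF(3y) is solved at step 3

step 1 [1y] zero: DF = P = 4983/5000 ≈ 0.996600
step 2 [2y] zero: DF = P = 9519/10000 ≈ 0.951900
step 3 [3y] zero: DF = P = 9119/10000 ≈ 0.911900
step 4 [4y] swap r/1=577/18725: DF=(1 − 577/18725·(0.996600+0.951900+0.911900))/(1+577/18725) = 4423/5000 ≈ 0.884600
step 5 [5y] swap r/1=1621/45829: DF=(1 − 1621/45829·(0.996600+0.951900+0.911900+0.884600))/(1+1621/45829) = 8379/10000 ≈ 0.837900
step 6 [6y] bond c/1=13/200: DF=(2289127/2000000 − 13/200·(0.996600+0.951900+0.911900+0.884600+0.837900))/(1+13/200) = 159/200 ≈ 0.795000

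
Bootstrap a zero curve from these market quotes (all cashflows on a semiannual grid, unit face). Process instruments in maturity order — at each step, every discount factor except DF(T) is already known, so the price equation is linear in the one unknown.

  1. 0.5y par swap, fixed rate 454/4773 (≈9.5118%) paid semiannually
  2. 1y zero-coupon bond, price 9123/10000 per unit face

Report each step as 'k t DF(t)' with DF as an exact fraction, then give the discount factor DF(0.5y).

1 1/2 4773/5000
2 1 9123/10000
DF(0.5y) = 4773/5000 ≈ 0.954600

step 1 [0.5y] swap r/2=227/4773: DF=(1 − 227/4773·(0))/(1+227/4773) = 4773/5000 ≈ 0.954600
step 2 [1y] zero: DF = P = 9123/10000 ≈ 0.912300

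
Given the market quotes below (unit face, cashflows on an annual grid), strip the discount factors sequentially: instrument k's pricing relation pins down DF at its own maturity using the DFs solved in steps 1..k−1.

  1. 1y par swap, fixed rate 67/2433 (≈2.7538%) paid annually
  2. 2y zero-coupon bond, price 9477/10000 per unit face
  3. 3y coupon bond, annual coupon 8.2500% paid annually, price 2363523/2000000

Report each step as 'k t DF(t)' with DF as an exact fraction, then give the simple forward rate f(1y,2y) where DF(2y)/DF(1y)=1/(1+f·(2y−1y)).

step 1 [1y] swap r/1=67/2433: DF=(1 − 67/2433·(0))/(1+67/2433) = 2433/2500 ≈ 0.973200
step 2 [2y] zero: DF = P = 9477/10000 ≈ 0.947700
step 3 [3y] bond c/1=33/400: DF=(2363523/2000000 − 33/400·(0.973200+0.947700))/(1+33/400) = 9453/10000 ≈ 0.945300

1 1 2433/2500
2 2 9477/10000
3 3 9453/10000
f(1y,2y) = ((2433/2500)/(9477/10000) − 1)/(1) = 85/3159 ≈ 2.6907%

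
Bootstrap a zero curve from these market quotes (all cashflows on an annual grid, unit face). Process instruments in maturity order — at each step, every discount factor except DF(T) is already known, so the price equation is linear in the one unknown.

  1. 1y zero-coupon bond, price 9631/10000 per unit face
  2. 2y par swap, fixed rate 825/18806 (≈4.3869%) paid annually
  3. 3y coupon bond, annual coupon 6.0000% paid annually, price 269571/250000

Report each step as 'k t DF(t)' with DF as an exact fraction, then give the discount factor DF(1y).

step 1 [1y] zero: DF = P = 9631/10000 ≈ 0.963100
step 2 [2y] swap r/1=825/18806: DF=(1 − 825/18806·(0.963100))/(1+825/18806) = 367/400 ≈ 0.917500
step 3 [3y] bond c/1=3/50: DF=(269571/250000 − 3/50·(0.963100+0.917500))/(1+3/50) = 2277/2500 ≈ 0.910800

1 1 9631/10000
2 2 367/400
3 3 2277/2500
DF(1y) = 9631/10000 ≈ 0.963100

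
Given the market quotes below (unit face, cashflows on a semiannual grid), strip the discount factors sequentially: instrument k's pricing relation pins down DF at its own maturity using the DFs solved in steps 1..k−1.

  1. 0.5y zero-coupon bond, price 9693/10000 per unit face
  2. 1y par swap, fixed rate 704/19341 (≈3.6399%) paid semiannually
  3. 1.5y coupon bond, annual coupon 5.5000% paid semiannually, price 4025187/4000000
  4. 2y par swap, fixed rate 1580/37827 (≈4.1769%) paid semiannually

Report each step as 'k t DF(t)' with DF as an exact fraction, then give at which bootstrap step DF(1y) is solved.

step 1 [0.5y] zero: DF = P = 9693/10000 ≈ 0.969300
step 2 [1y] swap r/2=352/19341: DF=(1 − 352/19341·(0.969300))/(1+352/19341) = 603/625 ≈ 0.964800
step 3 [1.5y] bond c/2=11/400: DF=(4025187/4000000 − 11/400·(0.969300+0.964800))/(1+11/400) = 2319/2500 ≈ 0.927600
step 4 [2y] swap r/2=790/37827: DF=(1 − 790/37827·(0.969300+0.964800+0.927600))/(1+790/37827) = 921/1000 ≈ 0.921000

1 1/2 9693/10000
2 1 603/625
3 3/2 2319/2500
4 2 921/1000
DF(1y) is solved at step 2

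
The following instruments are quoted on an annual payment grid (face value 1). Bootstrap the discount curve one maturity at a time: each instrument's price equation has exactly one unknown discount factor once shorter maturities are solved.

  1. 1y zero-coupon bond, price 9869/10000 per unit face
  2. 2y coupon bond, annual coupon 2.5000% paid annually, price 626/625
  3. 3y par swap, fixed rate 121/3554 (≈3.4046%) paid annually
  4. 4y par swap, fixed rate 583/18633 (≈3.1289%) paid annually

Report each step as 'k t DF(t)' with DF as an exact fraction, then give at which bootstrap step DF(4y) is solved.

step 1 [1y] zero: DF = P = 9869/10000 ≈ 0.986900
step 2 [2y] bond c/1=1/40: DF=(626/625 − 1/40·(0.986900))/(1+1/40) = 9531/10000 ≈ 0.953100
step 3 [3y] swap r/1=121/3554: DF=(1 − 121/3554·(0.986900+0.953100))/(1+121/3554) = 1129/1250 ≈ 0.903200
step 4 [4y] swap r/1=583/18633: DF=(1 − 583/18633·(0.986900+0.953100+0.903200))/(1+583/18633) = 4417/5000 ≈ 0.883400

1 1 9869/10000
2 2 9531/10000
3 3 1129/1250
4 4 4417/5000
DF(4y) is solved at step 4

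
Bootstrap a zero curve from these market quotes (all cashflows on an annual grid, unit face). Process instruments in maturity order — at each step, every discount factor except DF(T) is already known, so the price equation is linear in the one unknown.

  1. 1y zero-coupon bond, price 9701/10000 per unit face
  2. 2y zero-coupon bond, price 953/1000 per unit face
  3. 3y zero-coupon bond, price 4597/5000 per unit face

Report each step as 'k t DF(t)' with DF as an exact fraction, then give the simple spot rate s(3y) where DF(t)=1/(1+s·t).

1 1 9701/10000
2 2 953/1000
3 3 4597/5000
s(3y) = (1/(4597/5000) − 1)/(3) = 403/13791 ≈ 2.9222%

step 1 [1y] zero: DF = P = 9701/10000 ≈ 0.970100
step 2 [2y] zero: DF = P = 953/1000 ≈ 0.953000
step 3 [3y] zero: DF = P = 4597/5000 ≈ 0.919400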